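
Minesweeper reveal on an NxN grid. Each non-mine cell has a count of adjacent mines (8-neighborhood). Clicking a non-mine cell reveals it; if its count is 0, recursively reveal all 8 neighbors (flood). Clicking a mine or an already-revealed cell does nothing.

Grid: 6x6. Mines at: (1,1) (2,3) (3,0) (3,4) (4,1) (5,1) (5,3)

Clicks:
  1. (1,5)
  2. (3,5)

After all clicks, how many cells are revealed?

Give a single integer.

Click 1 (1,5) count=0: revealed 10 new [(0,2) (0,3) (0,4) (0,5) (1,2) (1,3) (1,4) (1,5) (2,4) (2,5)] -> total=10
Click 2 (3,5) count=1: revealed 1 new [(3,5)] -> total=11

Answer: 11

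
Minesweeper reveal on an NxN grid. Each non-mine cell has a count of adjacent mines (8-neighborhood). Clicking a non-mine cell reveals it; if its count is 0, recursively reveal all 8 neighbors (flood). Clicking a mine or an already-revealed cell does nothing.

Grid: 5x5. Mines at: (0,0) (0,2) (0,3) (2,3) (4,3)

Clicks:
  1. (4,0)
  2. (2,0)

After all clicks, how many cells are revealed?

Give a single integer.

Answer: 12

Derivation:
Click 1 (4,0) count=0: revealed 12 new [(1,0) (1,1) (1,2) (2,0) (2,1) (2,2) (3,0) (3,1) (3,2) (4,0) (4,1) (4,2)] -> total=12
Click 2 (2,0) count=0: revealed 0 new [(none)] -> total=12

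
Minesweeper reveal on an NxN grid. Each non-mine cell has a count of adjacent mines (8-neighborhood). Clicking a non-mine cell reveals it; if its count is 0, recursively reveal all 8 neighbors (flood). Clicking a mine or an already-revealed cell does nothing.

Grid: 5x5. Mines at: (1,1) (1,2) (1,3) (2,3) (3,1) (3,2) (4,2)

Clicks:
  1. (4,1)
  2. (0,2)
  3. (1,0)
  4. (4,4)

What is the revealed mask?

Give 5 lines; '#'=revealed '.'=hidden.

Click 1 (4,1) count=3: revealed 1 new [(4,1)] -> total=1
Click 2 (0,2) count=3: revealed 1 new [(0,2)] -> total=2
Click 3 (1,0) count=1: revealed 1 new [(1,0)] -> total=3
Click 4 (4,4) count=0: revealed 4 new [(3,3) (3,4) (4,3) (4,4)] -> total=7

Answer: ..#..
#....
.....
...##
.#.##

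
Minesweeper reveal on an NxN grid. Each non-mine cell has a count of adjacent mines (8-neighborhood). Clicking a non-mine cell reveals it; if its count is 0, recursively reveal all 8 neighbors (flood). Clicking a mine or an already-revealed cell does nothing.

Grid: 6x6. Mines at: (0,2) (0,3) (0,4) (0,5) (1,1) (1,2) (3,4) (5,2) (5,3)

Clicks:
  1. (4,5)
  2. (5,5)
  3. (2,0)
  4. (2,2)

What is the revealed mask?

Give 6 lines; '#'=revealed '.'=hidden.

Answer: ......
......
#.#...
......
....##
....##

Derivation:
Click 1 (4,5) count=1: revealed 1 new [(4,5)] -> total=1
Click 2 (5,5) count=0: revealed 3 new [(4,4) (5,4) (5,5)] -> total=4
Click 3 (2,0) count=1: revealed 1 new [(2,0)] -> total=5
Click 4 (2,2) count=2: revealed 1 new [(2,2)] -> total=6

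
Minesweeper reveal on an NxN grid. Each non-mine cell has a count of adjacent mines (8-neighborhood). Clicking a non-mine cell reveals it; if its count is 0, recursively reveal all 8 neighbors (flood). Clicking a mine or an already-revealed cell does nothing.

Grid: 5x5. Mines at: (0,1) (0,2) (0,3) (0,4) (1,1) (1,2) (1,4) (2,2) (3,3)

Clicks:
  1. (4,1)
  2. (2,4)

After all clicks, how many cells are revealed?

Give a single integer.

Answer: 9

Derivation:
Click 1 (4,1) count=0: revealed 8 new [(2,0) (2,1) (3,0) (3,1) (3,2) (4,0) (4,1) (4,2)] -> total=8
Click 2 (2,4) count=2: revealed 1 new [(2,4)] -> total=9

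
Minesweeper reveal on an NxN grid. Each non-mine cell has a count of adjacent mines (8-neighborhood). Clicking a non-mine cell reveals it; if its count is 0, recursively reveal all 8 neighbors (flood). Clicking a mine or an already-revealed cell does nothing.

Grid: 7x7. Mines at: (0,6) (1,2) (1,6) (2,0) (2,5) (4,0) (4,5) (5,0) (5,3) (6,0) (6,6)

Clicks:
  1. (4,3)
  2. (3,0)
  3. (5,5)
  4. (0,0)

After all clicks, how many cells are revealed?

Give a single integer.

Answer: 7

Derivation:
Click 1 (4,3) count=1: revealed 1 new [(4,3)] -> total=1
Click 2 (3,0) count=2: revealed 1 new [(3,0)] -> total=2
Click 3 (5,5) count=2: revealed 1 new [(5,5)] -> total=3
Click 4 (0,0) count=0: revealed 4 new [(0,0) (0,1) (1,0) (1,1)] -> total=7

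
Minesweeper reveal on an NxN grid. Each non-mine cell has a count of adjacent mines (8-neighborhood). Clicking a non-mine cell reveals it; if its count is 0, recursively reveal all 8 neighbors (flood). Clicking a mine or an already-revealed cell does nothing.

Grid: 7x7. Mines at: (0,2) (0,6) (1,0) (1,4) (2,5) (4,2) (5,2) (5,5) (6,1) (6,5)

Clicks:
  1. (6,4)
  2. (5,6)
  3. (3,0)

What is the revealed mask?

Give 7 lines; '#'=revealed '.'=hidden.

Answer: .......
.......
##.....
##.....
##.....
##....#
....#..

Derivation:
Click 1 (6,4) count=2: revealed 1 new [(6,4)] -> total=1
Click 2 (5,6) count=2: revealed 1 new [(5,6)] -> total=2
Click 3 (3,0) count=0: revealed 8 new [(2,0) (2,1) (3,0) (3,1) (4,0) (4,1) (5,0) (5,1)] -> total=10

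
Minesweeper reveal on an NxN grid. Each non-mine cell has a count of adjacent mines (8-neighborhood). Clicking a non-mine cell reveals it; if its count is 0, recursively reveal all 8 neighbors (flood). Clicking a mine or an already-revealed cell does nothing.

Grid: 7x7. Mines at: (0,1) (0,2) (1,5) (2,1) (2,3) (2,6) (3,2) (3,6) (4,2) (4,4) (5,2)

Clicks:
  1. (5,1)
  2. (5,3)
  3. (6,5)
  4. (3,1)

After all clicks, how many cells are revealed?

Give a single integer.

Click 1 (5,1) count=2: revealed 1 new [(5,1)] -> total=1
Click 2 (5,3) count=3: revealed 1 new [(5,3)] -> total=2
Click 3 (6,5) count=0: revealed 9 new [(4,5) (4,6) (5,4) (5,5) (5,6) (6,3) (6,4) (6,5) (6,6)] -> total=11
Click 4 (3,1) count=3: revealed 1 new [(3,1)] -> total=12

Answer: 12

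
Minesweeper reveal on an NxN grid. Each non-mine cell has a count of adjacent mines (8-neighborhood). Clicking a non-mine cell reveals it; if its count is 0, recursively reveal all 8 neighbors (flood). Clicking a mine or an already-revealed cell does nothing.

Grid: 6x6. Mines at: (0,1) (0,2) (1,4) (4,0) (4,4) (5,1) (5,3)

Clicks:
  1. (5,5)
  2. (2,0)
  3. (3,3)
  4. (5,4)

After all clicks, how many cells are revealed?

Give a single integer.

Answer: 17

Derivation:
Click 1 (5,5) count=1: revealed 1 new [(5,5)] -> total=1
Click 2 (2,0) count=0: revealed 15 new [(1,0) (1,1) (1,2) (1,3) (2,0) (2,1) (2,2) (2,3) (3,0) (3,1) (3,2) (3,3) (4,1) (4,2) (4,3)] -> total=16
Click 3 (3,3) count=1: revealed 0 new [(none)] -> total=16
Click 4 (5,4) count=2: revealed 1 new [(5,4)] -> total=17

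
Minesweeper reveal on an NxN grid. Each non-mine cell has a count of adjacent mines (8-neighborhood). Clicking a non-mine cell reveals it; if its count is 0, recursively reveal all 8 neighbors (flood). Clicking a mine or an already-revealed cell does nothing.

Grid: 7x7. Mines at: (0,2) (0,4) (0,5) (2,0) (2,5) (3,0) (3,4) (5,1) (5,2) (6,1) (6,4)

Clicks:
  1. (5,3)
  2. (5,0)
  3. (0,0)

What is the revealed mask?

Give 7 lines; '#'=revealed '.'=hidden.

Answer: ##.....
##.....
.......
.......
.......
#..#...
.......

Derivation:
Click 1 (5,3) count=2: revealed 1 new [(5,3)] -> total=1
Click 2 (5,0) count=2: revealed 1 new [(5,0)] -> total=2
Click 3 (0,0) count=0: revealed 4 new [(0,0) (0,1) (1,0) (1,1)] -> total=6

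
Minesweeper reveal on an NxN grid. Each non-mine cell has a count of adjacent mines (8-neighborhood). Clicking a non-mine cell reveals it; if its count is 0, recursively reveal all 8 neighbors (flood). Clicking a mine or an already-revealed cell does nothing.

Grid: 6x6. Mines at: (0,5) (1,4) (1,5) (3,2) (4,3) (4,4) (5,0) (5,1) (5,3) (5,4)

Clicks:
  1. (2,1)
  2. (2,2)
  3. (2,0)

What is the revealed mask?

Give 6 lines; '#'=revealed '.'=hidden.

Click 1 (2,1) count=1: revealed 1 new [(2,1)] -> total=1
Click 2 (2,2) count=1: revealed 1 new [(2,2)] -> total=2
Click 3 (2,0) count=0: revealed 14 new [(0,0) (0,1) (0,2) (0,3) (1,0) (1,1) (1,2) (1,3) (2,0) (2,3) (3,0) (3,1) (4,0) (4,1)] -> total=16

Answer: ####..
####..
####..
##....
##....
......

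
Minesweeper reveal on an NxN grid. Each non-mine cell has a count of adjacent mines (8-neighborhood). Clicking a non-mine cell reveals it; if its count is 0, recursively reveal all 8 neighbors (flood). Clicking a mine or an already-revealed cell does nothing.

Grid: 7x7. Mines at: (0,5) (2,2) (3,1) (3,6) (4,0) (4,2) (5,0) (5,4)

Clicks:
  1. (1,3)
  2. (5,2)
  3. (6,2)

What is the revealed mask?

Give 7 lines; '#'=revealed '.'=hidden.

Click 1 (1,3) count=1: revealed 1 new [(1,3)] -> total=1
Click 2 (5,2) count=1: revealed 1 new [(5,2)] -> total=2
Click 3 (6,2) count=0: revealed 5 new [(5,1) (5,3) (6,1) (6,2) (6,3)] -> total=7

Answer: .......
...#...
.......
.......
.......
.###...
.###...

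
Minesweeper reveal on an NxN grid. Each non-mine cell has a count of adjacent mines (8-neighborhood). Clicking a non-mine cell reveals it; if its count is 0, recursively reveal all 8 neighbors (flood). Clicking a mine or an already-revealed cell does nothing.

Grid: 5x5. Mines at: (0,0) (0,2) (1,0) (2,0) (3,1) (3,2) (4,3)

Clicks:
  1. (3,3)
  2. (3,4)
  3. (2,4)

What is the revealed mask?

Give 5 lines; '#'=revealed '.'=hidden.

Click 1 (3,3) count=2: revealed 1 new [(3,3)] -> total=1
Click 2 (3,4) count=1: revealed 1 new [(3,4)] -> total=2
Click 3 (2,4) count=0: revealed 6 new [(0,3) (0,4) (1,3) (1,4) (2,3) (2,4)] -> total=8

Answer: ...##
...##
...##
...##
.....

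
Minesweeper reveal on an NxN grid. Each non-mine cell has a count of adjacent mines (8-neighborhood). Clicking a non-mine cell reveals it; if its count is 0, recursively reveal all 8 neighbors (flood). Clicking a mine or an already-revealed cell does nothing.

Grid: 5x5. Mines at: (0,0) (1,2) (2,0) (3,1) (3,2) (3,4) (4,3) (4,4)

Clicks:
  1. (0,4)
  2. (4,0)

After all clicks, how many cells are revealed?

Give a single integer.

Answer: 7

Derivation:
Click 1 (0,4) count=0: revealed 6 new [(0,3) (0,4) (1,3) (1,4) (2,3) (2,4)] -> total=6
Click 2 (4,0) count=1: revealed 1 new [(4,0)] -> total=7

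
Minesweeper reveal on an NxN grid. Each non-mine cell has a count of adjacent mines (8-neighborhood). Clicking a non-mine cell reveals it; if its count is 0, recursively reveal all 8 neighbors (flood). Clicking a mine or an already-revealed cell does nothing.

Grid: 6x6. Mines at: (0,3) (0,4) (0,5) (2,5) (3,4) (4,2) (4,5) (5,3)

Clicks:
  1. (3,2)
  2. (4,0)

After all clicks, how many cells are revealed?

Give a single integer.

Answer: 19

Derivation:
Click 1 (3,2) count=1: revealed 1 new [(3,2)] -> total=1
Click 2 (4,0) count=0: revealed 18 new [(0,0) (0,1) (0,2) (1,0) (1,1) (1,2) (1,3) (2,0) (2,1) (2,2) (2,3) (3,0) (3,1) (3,3) (4,0) (4,1) (5,0) (5,1)] -> total=19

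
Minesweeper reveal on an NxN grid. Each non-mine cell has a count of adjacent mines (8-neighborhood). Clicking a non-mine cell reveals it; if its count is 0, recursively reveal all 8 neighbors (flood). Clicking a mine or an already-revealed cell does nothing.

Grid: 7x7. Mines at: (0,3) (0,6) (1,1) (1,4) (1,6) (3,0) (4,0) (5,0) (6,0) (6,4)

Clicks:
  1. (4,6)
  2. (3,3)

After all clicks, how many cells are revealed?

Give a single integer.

Answer: 29

Derivation:
Click 1 (4,6) count=0: revealed 29 new [(2,1) (2,2) (2,3) (2,4) (2,5) (2,6) (3,1) (3,2) (3,3) (3,4) (3,5) (3,6) (4,1) (4,2) (4,3) (4,4) (4,5) (4,6) (5,1) (5,2) (5,3) (5,4) (5,5) (5,6) (6,1) (6,2) (6,3) (6,5) (6,6)] -> total=29
Click 2 (3,3) count=0: revealed 0 new [(none)] -> total=29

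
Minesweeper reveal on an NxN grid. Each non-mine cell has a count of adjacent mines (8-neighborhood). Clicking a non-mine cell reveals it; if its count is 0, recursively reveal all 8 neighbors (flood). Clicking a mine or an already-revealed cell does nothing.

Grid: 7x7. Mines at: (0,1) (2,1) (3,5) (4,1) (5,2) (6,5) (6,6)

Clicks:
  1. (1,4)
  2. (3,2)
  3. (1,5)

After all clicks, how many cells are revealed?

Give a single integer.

Answer: 21

Derivation:
Click 1 (1,4) count=0: revealed 21 new [(0,2) (0,3) (0,4) (0,5) (0,6) (1,2) (1,3) (1,4) (1,5) (1,6) (2,2) (2,3) (2,4) (2,5) (2,6) (3,2) (3,3) (3,4) (4,2) (4,3) (4,4)] -> total=21
Click 2 (3,2) count=2: revealed 0 new [(none)] -> total=21
Click 3 (1,5) count=0: revealed 0 new [(none)] -> total=21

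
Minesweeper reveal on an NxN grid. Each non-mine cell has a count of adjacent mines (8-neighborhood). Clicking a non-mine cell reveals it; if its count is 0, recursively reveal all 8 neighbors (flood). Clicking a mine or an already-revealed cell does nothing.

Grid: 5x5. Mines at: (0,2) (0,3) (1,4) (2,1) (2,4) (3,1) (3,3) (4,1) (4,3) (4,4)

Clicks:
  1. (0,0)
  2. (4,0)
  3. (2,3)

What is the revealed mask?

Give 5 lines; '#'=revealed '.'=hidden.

Click 1 (0,0) count=0: revealed 4 new [(0,0) (0,1) (1,0) (1,1)] -> total=4
Click 2 (4,0) count=2: revealed 1 new [(4,0)] -> total=5
Click 3 (2,3) count=3: revealed 1 new [(2,3)] -> total=6

Answer: ##...
##...
...#.
.....
#....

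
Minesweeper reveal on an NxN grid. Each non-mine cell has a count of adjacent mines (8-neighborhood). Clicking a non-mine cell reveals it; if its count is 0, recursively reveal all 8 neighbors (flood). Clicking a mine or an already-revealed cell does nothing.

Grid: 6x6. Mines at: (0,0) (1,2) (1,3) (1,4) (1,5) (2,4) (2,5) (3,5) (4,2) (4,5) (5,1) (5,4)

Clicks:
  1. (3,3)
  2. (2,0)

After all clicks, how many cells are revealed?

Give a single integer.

Click 1 (3,3) count=2: revealed 1 new [(3,3)] -> total=1
Click 2 (2,0) count=0: revealed 8 new [(1,0) (1,1) (2,0) (2,1) (3,0) (3,1) (4,0) (4,1)] -> total=9

Answer: 9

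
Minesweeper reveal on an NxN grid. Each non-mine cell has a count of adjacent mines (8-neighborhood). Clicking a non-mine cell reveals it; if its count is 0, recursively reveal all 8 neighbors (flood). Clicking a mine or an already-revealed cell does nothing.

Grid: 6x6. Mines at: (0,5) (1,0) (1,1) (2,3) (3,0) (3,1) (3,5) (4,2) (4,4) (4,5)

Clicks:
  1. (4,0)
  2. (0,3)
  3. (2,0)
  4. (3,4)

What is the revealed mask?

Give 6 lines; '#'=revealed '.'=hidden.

Answer: ..###.
..###.
#.....
....#.
#.....
......

Derivation:
Click 1 (4,0) count=2: revealed 1 new [(4,0)] -> total=1
Click 2 (0,3) count=0: revealed 6 new [(0,2) (0,3) (0,4) (1,2) (1,3) (1,4)] -> total=7
Click 3 (2,0) count=4: revealed 1 new [(2,0)] -> total=8
Click 4 (3,4) count=4: revealed 1 new [(3,4)] -> total=9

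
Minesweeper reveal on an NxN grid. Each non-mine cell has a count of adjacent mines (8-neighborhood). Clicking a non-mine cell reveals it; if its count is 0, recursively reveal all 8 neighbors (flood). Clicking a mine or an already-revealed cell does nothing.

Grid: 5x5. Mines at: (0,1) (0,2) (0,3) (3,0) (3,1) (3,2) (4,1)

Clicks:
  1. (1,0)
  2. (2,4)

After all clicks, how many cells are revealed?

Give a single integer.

Click 1 (1,0) count=1: revealed 1 new [(1,0)] -> total=1
Click 2 (2,4) count=0: revealed 8 new [(1,3) (1,4) (2,3) (2,4) (3,3) (3,4) (4,3) (4,4)] -> total=9

Answer: 9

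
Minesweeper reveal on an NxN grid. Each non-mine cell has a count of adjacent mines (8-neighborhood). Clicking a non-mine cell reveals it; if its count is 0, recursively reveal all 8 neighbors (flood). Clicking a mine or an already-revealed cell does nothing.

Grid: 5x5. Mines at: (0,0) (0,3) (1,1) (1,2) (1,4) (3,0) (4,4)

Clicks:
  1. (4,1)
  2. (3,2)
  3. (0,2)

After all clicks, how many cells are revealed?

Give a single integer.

Answer: 10

Derivation:
Click 1 (4,1) count=1: revealed 1 new [(4,1)] -> total=1
Click 2 (3,2) count=0: revealed 8 new [(2,1) (2,2) (2,3) (3,1) (3,2) (3,3) (4,2) (4,3)] -> total=9
Click 3 (0,2) count=3: revealed 1 new [(0,2)] -> total=10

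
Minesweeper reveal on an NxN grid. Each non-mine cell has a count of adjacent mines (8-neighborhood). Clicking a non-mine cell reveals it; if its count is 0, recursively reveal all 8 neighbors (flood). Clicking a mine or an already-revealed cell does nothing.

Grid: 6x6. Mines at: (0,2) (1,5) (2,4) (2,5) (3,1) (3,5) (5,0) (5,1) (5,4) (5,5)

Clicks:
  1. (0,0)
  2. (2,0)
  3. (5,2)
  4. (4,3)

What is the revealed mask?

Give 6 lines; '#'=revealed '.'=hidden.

Answer: ##....
##....
##....
......
...#..
..#...

Derivation:
Click 1 (0,0) count=0: revealed 6 new [(0,0) (0,1) (1,0) (1,1) (2,0) (2,1)] -> total=6
Click 2 (2,0) count=1: revealed 0 new [(none)] -> total=6
Click 3 (5,2) count=1: revealed 1 new [(5,2)] -> total=7
Click 4 (4,3) count=1: revealed 1 new [(4,3)] -> total=8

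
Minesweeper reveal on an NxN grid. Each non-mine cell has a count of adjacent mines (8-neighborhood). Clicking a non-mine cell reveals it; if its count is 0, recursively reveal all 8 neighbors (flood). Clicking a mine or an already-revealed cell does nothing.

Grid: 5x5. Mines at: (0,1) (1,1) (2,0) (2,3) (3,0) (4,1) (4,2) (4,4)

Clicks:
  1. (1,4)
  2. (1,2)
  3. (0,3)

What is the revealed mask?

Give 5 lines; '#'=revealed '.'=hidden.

Answer: ..###
..###
.....
.....
.....

Derivation:
Click 1 (1,4) count=1: revealed 1 new [(1,4)] -> total=1
Click 2 (1,2) count=3: revealed 1 new [(1,2)] -> total=2
Click 3 (0,3) count=0: revealed 4 new [(0,2) (0,3) (0,4) (1,3)] -> total=6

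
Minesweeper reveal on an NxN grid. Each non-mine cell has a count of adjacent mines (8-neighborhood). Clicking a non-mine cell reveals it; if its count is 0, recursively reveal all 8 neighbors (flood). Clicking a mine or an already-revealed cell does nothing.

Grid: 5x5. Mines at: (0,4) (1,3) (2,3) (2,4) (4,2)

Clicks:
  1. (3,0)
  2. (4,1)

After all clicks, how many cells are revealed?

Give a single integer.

Click 1 (3,0) count=0: revealed 14 new [(0,0) (0,1) (0,2) (1,0) (1,1) (1,2) (2,0) (2,1) (2,2) (3,0) (3,1) (3,2) (4,0) (4,1)] -> total=14
Click 2 (4,1) count=1: revealed 0 new [(none)] -> total=14

Answer: 14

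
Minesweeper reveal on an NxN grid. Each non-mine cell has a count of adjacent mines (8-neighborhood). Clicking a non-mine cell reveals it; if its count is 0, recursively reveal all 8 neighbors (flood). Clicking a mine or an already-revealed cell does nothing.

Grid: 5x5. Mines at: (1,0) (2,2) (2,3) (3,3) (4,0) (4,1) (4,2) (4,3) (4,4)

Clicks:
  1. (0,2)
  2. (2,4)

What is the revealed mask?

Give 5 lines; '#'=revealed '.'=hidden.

Click 1 (0,2) count=0: revealed 8 new [(0,1) (0,2) (0,3) (0,4) (1,1) (1,2) (1,3) (1,4)] -> total=8
Click 2 (2,4) count=2: revealed 1 new [(2,4)] -> total=9

Answer: .####
.####
....#
.....
.....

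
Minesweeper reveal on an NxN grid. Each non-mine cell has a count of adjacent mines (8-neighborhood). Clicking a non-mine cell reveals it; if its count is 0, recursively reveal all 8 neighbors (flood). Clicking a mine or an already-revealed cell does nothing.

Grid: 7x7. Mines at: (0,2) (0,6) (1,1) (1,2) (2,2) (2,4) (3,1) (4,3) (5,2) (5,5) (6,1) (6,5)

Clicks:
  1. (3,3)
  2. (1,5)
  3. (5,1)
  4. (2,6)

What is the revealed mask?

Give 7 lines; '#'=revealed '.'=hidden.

Answer: .......
.....##
.....##
...#.##
.....##
.#.....
.......

Derivation:
Click 1 (3,3) count=3: revealed 1 new [(3,3)] -> total=1
Click 2 (1,5) count=2: revealed 1 new [(1,5)] -> total=2
Click 3 (5,1) count=2: revealed 1 new [(5,1)] -> total=3
Click 4 (2,6) count=0: revealed 7 new [(1,6) (2,5) (2,6) (3,5) (3,6) (4,5) (4,6)] -> total=10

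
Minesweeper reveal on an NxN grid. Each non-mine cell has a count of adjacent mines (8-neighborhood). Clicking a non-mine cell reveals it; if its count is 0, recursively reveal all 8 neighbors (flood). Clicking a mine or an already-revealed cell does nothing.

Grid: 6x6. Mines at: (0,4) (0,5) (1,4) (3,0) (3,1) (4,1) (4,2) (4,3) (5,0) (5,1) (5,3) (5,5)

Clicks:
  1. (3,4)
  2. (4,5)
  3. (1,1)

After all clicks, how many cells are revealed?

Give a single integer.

Click 1 (3,4) count=1: revealed 1 new [(3,4)] -> total=1
Click 2 (4,5) count=1: revealed 1 new [(4,5)] -> total=2
Click 3 (1,1) count=0: revealed 12 new [(0,0) (0,1) (0,2) (0,3) (1,0) (1,1) (1,2) (1,3) (2,0) (2,1) (2,2) (2,3)] -> total=14

Answer: 14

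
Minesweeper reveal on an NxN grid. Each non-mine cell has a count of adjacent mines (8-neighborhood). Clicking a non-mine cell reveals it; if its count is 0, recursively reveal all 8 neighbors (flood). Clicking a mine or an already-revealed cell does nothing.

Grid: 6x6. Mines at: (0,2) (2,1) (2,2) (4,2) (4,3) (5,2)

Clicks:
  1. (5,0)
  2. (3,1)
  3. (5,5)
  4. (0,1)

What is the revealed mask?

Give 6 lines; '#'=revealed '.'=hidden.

Click 1 (5,0) count=0: revealed 6 new [(3,0) (3,1) (4,0) (4,1) (5,0) (5,1)] -> total=6
Click 2 (3,1) count=3: revealed 0 new [(none)] -> total=6
Click 3 (5,5) count=0: revealed 16 new [(0,3) (0,4) (0,5) (1,3) (1,4) (1,5) (2,3) (2,4) (2,5) (3,3) (3,4) (3,5) (4,4) (4,5) (5,4) (5,5)] -> total=22
Click 4 (0,1) count=1: revealed 1 new [(0,1)] -> total=23

Answer: .#.###
...###
...###
##.###
##..##
##..##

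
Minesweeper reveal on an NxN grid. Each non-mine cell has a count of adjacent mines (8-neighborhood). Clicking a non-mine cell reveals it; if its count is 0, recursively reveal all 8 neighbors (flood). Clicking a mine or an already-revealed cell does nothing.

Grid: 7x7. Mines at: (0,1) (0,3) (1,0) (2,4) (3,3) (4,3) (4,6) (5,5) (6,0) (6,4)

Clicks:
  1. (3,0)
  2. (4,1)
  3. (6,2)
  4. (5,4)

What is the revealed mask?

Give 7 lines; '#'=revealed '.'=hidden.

Answer: .......
.......
###....
###....
###....
#####..
.###...

Derivation:
Click 1 (3,0) count=0: revealed 12 new [(2,0) (2,1) (2,2) (3,0) (3,1) (3,2) (4,0) (4,1) (4,2) (5,0) (5,1) (5,2)] -> total=12
Click 2 (4,1) count=0: revealed 0 new [(none)] -> total=12
Click 3 (6,2) count=0: revealed 4 new [(5,3) (6,1) (6,2) (6,3)] -> total=16
Click 4 (5,4) count=3: revealed 1 new [(5,4)] -> total=17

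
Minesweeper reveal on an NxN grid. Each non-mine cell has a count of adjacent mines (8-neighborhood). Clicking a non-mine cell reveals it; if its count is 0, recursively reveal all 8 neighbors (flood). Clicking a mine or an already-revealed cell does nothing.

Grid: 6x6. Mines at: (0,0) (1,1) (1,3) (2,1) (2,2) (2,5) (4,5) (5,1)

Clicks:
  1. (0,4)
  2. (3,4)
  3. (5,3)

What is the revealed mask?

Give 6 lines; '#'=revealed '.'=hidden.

Click 1 (0,4) count=1: revealed 1 new [(0,4)] -> total=1
Click 2 (3,4) count=2: revealed 1 new [(3,4)] -> total=2
Click 3 (5,3) count=0: revealed 8 new [(3,2) (3,3) (4,2) (4,3) (4,4) (5,2) (5,3) (5,4)] -> total=10

Answer: ....#.
......
......
..###.
..###.
..###.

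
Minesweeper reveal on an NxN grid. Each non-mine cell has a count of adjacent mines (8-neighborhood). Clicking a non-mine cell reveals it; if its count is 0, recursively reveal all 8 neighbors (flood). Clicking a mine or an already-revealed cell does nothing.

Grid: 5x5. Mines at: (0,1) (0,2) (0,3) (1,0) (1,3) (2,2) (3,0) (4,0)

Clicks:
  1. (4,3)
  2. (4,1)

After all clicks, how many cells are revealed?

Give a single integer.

Click 1 (4,3) count=0: revealed 10 new [(2,3) (2,4) (3,1) (3,2) (3,3) (3,4) (4,1) (4,2) (4,3) (4,4)] -> total=10
Click 2 (4,1) count=2: revealed 0 new [(none)] -> total=10

Answer: 10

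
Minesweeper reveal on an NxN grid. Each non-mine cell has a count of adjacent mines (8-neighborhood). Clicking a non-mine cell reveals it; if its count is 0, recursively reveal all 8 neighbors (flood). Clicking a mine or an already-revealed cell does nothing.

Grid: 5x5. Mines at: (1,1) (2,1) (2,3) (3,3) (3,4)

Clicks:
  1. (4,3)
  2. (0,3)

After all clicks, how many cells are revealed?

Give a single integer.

Answer: 7

Derivation:
Click 1 (4,3) count=2: revealed 1 new [(4,3)] -> total=1
Click 2 (0,3) count=0: revealed 6 new [(0,2) (0,3) (0,4) (1,2) (1,3) (1,4)] -> total=7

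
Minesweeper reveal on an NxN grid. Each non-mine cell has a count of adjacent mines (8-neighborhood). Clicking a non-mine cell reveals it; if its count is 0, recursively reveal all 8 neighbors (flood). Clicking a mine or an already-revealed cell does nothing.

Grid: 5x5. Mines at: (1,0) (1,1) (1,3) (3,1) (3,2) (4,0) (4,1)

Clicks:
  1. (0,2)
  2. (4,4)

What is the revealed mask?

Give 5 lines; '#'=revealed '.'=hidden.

Click 1 (0,2) count=2: revealed 1 new [(0,2)] -> total=1
Click 2 (4,4) count=0: revealed 6 new [(2,3) (2,4) (3,3) (3,4) (4,3) (4,4)] -> total=7

Answer: ..#..
.....
...##
...##
...##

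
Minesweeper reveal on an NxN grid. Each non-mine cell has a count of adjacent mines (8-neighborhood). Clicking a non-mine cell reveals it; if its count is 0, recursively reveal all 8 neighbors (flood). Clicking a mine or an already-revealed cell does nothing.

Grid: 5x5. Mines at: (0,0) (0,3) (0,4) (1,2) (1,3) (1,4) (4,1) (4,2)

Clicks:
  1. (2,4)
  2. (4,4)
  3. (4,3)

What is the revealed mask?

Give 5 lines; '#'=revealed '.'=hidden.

Answer: .....
.....
...##
...##
...##

Derivation:
Click 1 (2,4) count=2: revealed 1 new [(2,4)] -> total=1
Click 2 (4,4) count=0: revealed 5 new [(2,3) (3,3) (3,4) (4,3) (4,4)] -> total=6
Click 3 (4,3) count=1: revealed 0 new [(none)] -> total=6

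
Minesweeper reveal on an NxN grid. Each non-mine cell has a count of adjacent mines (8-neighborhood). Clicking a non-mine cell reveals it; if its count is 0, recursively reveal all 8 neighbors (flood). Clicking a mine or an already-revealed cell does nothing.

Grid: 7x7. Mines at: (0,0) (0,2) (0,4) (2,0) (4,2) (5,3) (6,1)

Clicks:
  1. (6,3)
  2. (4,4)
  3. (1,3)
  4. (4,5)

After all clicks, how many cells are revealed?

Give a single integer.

Click 1 (6,3) count=1: revealed 1 new [(6,3)] -> total=1
Click 2 (4,4) count=1: revealed 1 new [(4,4)] -> total=2
Click 3 (1,3) count=2: revealed 1 new [(1,3)] -> total=3
Click 4 (4,5) count=0: revealed 28 new [(0,5) (0,6) (1,1) (1,2) (1,4) (1,5) (1,6) (2,1) (2,2) (2,3) (2,4) (2,5) (2,6) (3,1) (3,2) (3,3) (3,4) (3,5) (3,6) (4,3) (4,5) (4,6) (5,4) (5,5) (5,6) (6,4) (6,5) (6,6)] -> total=31

Answer: 31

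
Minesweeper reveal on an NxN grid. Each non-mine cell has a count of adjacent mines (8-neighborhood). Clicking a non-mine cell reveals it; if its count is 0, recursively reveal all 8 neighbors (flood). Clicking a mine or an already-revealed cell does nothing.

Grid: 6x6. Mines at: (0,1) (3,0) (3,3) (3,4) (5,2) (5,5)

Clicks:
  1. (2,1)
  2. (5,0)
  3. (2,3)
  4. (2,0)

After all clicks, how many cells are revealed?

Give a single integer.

Answer: 7

Derivation:
Click 1 (2,1) count=1: revealed 1 new [(2,1)] -> total=1
Click 2 (5,0) count=0: revealed 4 new [(4,0) (4,1) (5,0) (5,1)] -> total=5
Click 3 (2,3) count=2: revealed 1 new [(2,3)] -> total=6
Click 4 (2,0) count=1: revealed 1 new [(2,0)] -> total=7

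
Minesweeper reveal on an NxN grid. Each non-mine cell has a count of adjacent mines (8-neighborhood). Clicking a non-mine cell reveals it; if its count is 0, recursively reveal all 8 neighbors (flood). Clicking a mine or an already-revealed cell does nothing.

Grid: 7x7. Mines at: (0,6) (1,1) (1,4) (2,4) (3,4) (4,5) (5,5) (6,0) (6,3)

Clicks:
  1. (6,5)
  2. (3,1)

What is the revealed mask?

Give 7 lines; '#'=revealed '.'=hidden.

Answer: .......
.......
####...
####...
####...
####...
.....#.

Derivation:
Click 1 (6,5) count=1: revealed 1 new [(6,5)] -> total=1
Click 2 (3,1) count=0: revealed 16 new [(2,0) (2,1) (2,2) (2,3) (3,0) (3,1) (3,2) (3,3) (4,0) (4,1) (4,2) (4,3) (5,0) (5,1) (5,2) (5,3)] -> total=17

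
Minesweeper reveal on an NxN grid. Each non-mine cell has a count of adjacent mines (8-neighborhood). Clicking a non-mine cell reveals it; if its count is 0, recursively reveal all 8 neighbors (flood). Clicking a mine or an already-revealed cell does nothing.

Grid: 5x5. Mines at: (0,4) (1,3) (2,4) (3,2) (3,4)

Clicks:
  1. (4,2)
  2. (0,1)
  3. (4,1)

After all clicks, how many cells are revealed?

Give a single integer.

Click 1 (4,2) count=1: revealed 1 new [(4,2)] -> total=1
Click 2 (0,1) count=0: revealed 13 new [(0,0) (0,1) (0,2) (1,0) (1,1) (1,2) (2,0) (2,1) (2,2) (3,0) (3,1) (4,0) (4,1)] -> total=14
Click 3 (4,1) count=1: revealed 0 new [(none)] -> total=14

Answer: 14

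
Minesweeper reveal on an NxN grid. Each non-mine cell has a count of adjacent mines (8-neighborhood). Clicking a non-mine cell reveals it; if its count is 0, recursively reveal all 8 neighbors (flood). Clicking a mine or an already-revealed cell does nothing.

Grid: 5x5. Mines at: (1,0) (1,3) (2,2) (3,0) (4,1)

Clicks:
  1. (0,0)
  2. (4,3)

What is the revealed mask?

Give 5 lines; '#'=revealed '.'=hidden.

Click 1 (0,0) count=1: revealed 1 new [(0,0)] -> total=1
Click 2 (4,3) count=0: revealed 8 new [(2,3) (2,4) (3,2) (3,3) (3,4) (4,2) (4,3) (4,4)] -> total=9

Answer: #....
.....
...##
..###
..###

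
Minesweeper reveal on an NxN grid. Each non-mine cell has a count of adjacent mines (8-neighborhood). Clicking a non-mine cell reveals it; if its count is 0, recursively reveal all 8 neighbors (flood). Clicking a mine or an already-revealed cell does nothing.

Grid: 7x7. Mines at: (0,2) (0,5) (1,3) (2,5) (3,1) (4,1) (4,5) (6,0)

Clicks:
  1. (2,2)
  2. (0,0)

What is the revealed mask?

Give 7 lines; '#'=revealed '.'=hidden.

Answer: ##.....
##.....
###....
.......
.......
.......
.......

Derivation:
Click 1 (2,2) count=2: revealed 1 new [(2,2)] -> total=1
Click 2 (0,0) count=0: revealed 6 new [(0,0) (0,1) (1,0) (1,1) (2,0) (2,1)] -> total=7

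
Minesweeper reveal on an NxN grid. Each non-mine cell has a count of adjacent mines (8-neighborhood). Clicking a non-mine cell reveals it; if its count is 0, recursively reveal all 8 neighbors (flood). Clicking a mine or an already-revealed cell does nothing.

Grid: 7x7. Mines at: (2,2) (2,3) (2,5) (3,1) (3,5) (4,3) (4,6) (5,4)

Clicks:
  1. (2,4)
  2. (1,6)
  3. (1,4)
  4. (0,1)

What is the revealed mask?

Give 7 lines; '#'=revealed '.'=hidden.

Answer: #######
#######
##..#..
.......
.......
.......
.......

Derivation:
Click 1 (2,4) count=3: revealed 1 new [(2,4)] -> total=1
Click 2 (1,6) count=1: revealed 1 new [(1,6)] -> total=2
Click 3 (1,4) count=2: revealed 1 new [(1,4)] -> total=3
Click 4 (0,1) count=0: revealed 14 new [(0,0) (0,1) (0,2) (0,3) (0,4) (0,5) (0,6) (1,0) (1,1) (1,2) (1,3) (1,5) (2,0) (2,1)] -> total=17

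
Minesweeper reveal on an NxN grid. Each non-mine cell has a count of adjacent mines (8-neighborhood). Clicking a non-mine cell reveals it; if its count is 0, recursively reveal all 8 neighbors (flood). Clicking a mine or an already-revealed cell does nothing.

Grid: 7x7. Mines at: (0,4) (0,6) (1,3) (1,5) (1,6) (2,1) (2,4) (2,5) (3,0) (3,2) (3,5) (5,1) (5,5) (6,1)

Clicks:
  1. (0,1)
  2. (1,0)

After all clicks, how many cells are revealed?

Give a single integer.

Click 1 (0,1) count=0: revealed 6 new [(0,0) (0,1) (0,2) (1,0) (1,1) (1,2)] -> total=6
Click 2 (1,0) count=1: revealed 0 new [(none)] -> total=6

Answer: 6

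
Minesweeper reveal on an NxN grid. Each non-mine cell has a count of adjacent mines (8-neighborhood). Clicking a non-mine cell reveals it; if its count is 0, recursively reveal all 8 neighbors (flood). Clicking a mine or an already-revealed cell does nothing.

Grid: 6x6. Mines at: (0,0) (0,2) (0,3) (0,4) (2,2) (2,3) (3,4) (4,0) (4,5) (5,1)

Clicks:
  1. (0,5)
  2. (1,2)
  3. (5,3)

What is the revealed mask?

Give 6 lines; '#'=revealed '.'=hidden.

Click 1 (0,5) count=1: revealed 1 new [(0,5)] -> total=1
Click 2 (1,2) count=4: revealed 1 new [(1,2)] -> total=2
Click 3 (5,3) count=0: revealed 6 new [(4,2) (4,3) (4,4) (5,2) (5,3) (5,4)] -> total=8

Answer: .....#
..#...
......
......
..###.
..###.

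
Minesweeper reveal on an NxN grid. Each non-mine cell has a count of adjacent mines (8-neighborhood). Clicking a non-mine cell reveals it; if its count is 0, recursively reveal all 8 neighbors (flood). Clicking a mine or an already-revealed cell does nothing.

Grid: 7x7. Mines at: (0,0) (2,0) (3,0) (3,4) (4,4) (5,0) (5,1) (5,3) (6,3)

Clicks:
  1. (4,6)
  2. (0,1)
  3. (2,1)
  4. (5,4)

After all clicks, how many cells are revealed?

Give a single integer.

Answer: 34

Derivation:
Click 1 (4,6) count=0: revealed 34 new [(0,1) (0,2) (0,3) (0,4) (0,5) (0,6) (1,1) (1,2) (1,3) (1,4) (1,5) (1,6) (2,1) (2,2) (2,3) (2,4) (2,5) (2,6) (3,1) (3,2) (3,3) (3,5) (3,6) (4,1) (4,2) (4,3) (4,5) (4,6) (5,4) (5,5) (5,6) (6,4) (6,5) (6,6)] -> total=34
Click 2 (0,1) count=1: revealed 0 new [(none)] -> total=34
Click 3 (2,1) count=2: revealed 0 new [(none)] -> total=34
Click 4 (5,4) count=3: revealed 0 new [(none)] -> total=34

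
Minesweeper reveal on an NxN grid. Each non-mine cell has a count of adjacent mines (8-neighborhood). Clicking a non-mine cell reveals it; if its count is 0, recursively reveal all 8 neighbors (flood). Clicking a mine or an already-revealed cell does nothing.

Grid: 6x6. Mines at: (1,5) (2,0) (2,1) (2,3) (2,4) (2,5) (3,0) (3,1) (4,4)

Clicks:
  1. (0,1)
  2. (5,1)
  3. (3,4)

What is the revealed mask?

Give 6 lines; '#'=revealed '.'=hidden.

Click 1 (0,1) count=0: revealed 10 new [(0,0) (0,1) (0,2) (0,3) (0,4) (1,0) (1,1) (1,2) (1,3) (1,4)] -> total=10
Click 2 (5,1) count=0: revealed 8 new [(4,0) (4,1) (4,2) (4,3) (5,0) (5,1) (5,2) (5,3)] -> total=18
Click 3 (3,4) count=4: revealed 1 new [(3,4)] -> total=19

Answer: #####.
#####.
......
....#.
####..
####..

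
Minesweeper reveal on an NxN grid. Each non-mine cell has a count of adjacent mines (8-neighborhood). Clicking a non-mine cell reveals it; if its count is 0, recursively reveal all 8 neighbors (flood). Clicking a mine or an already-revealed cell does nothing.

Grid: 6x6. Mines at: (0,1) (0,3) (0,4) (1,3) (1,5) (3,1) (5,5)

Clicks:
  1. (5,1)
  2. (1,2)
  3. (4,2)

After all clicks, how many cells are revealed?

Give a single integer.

Answer: 20

Derivation:
Click 1 (5,1) count=0: revealed 19 new [(2,2) (2,3) (2,4) (2,5) (3,2) (3,3) (3,4) (3,5) (4,0) (4,1) (4,2) (4,3) (4,4) (4,5) (5,0) (5,1) (5,2) (5,3) (5,4)] -> total=19
Click 2 (1,2) count=3: revealed 1 new [(1,2)] -> total=20
Click 3 (4,2) count=1: revealed 0 new [(none)] -> total=20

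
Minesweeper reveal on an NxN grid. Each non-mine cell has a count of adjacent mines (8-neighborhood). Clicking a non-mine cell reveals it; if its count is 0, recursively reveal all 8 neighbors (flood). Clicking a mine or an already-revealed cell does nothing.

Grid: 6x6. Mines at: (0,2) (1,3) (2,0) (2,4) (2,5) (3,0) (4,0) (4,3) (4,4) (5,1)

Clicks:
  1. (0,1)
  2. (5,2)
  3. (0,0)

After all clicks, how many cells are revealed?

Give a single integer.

Click 1 (0,1) count=1: revealed 1 new [(0,1)] -> total=1
Click 2 (5,2) count=2: revealed 1 new [(5,2)] -> total=2
Click 3 (0,0) count=0: revealed 3 new [(0,0) (1,0) (1,1)] -> total=5

Answer: 5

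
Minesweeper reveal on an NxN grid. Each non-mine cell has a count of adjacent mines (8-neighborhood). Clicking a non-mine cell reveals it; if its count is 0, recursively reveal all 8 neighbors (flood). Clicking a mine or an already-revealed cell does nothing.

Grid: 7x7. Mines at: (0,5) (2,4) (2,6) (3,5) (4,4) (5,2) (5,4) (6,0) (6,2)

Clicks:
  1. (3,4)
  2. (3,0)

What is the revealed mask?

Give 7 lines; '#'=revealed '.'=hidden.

Click 1 (3,4) count=3: revealed 1 new [(3,4)] -> total=1
Click 2 (3,0) count=0: revealed 24 new [(0,0) (0,1) (0,2) (0,3) (0,4) (1,0) (1,1) (1,2) (1,3) (1,4) (2,0) (2,1) (2,2) (2,3) (3,0) (3,1) (3,2) (3,3) (4,0) (4,1) (4,2) (4,3) (5,0) (5,1)] -> total=25

Answer: #####..
#####..
####...
#####..
####...
##.....
.......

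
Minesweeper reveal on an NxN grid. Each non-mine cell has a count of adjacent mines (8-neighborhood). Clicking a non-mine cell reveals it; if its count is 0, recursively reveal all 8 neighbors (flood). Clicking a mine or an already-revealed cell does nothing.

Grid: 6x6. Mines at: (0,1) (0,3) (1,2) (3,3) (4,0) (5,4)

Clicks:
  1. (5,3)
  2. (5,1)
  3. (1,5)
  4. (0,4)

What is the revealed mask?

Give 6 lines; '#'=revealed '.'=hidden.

Click 1 (5,3) count=1: revealed 1 new [(5,3)] -> total=1
Click 2 (5,1) count=1: revealed 1 new [(5,1)] -> total=2
Click 3 (1,5) count=0: revealed 10 new [(0,4) (0,5) (1,4) (1,5) (2,4) (2,5) (3,4) (3,5) (4,4) (4,5)] -> total=12
Click 4 (0,4) count=1: revealed 0 new [(none)] -> total=12

Answer: ....##
....##
....##
....##
....##
.#.#..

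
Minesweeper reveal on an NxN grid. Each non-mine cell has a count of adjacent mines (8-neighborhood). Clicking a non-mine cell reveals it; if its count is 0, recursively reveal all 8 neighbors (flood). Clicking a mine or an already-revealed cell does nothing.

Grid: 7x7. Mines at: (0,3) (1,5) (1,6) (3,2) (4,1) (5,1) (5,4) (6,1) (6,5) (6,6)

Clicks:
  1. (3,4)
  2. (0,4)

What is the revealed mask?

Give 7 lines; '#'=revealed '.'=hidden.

Answer: ....#..
.......
...####
...####
...####
.....##
.......

Derivation:
Click 1 (3,4) count=0: revealed 14 new [(2,3) (2,4) (2,5) (2,6) (3,3) (3,4) (3,5) (3,6) (4,3) (4,4) (4,5) (4,6) (5,5) (5,6)] -> total=14
Click 2 (0,4) count=2: revealed 1 new [(0,4)] -> total=15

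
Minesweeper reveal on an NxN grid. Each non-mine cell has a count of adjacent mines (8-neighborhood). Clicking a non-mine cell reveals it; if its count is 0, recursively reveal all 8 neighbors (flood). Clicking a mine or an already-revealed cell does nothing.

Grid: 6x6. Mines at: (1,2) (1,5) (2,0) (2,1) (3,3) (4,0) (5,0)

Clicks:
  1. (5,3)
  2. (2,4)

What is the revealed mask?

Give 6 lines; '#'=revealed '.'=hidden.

Click 1 (5,3) count=0: revealed 14 new [(2,4) (2,5) (3,4) (3,5) (4,1) (4,2) (4,3) (4,4) (4,5) (5,1) (5,2) (5,3) (5,4) (5,5)] -> total=14
Click 2 (2,4) count=2: revealed 0 new [(none)] -> total=14

Answer: ......
......
....##
....##
.#####
.#####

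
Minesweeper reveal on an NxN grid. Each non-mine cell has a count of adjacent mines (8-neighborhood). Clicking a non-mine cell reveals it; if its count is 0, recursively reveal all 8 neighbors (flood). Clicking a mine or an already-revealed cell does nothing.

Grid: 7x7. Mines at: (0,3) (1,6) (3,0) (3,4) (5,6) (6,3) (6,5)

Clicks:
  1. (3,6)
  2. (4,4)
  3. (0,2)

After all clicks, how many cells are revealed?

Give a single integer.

Click 1 (3,6) count=0: revealed 6 new [(2,5) (2,6) (3,5) (3,6) (4,5) (4,6)] -> total=6
Click 2 (4,4) count=1: revealed 1 new [(4,4)] -> total=7
Click 3 (0,2) count=1: revealed 1 new [(0,2)] -> total=8

Answer: 8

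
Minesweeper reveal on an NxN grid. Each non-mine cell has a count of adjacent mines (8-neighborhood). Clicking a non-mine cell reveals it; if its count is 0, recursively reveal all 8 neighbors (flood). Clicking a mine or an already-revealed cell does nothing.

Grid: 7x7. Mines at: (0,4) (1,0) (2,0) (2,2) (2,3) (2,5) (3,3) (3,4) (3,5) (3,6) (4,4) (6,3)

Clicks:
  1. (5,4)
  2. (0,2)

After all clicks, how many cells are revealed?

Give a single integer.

Answer: 7

Derivation:
Click 1 (5,4) count=2: revealed 1 new [(5,4)] -> total=1
Click 2 (0,2) count=0: revealed 6 new [(0,1) (0,2) (0,3) (1,1) (1,2) (1,3)] -> total=7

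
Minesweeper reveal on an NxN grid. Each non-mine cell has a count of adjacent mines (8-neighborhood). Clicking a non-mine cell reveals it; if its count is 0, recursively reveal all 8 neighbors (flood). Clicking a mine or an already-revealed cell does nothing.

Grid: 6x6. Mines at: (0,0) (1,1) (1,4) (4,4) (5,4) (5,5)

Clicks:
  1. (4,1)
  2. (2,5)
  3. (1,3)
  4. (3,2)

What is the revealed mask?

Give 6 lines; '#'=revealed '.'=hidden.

Click 1 (4,1) count=0: revealed 16 new [(2,0) (2,1) (2,2) (2,3) (3,0) (3,1) (3,2) (3,3) (4,0) (4,1) (4,2) (4,3) (5,0) (5,1) (5,2) (5,3)] -> total=16
Click 2 (2,5) count=1: revealed 1 new [(2,5)] -> total=17
Click 3 (1,3) count=1: revealed 1 new [(1,3)] -> total=18
Click 4 (3,2) count=0: revealed 0 new [(none)] -> total=18

Answer: ......
...#..
####.#
####..
####..
####..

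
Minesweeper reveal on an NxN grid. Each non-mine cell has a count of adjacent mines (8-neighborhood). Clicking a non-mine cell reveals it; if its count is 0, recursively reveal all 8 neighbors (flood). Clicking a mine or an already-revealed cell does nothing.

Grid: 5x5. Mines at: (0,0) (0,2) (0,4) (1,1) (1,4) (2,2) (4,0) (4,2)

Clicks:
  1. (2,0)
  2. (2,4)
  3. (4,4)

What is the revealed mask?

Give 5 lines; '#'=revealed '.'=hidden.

Click 1 (2,0) count=1: revealed 1 new [(2,0)] -> total=1
Click 2 (2,4) count=1: revealed 1 new [(2,4)] -> total=2
Click 3 (4,4) count=0: revealed 5 new [(2,3) (3,3) (3,4) (4,3) (4,4)] -> total=7

Answer: .....
.....
#..##
...##
...##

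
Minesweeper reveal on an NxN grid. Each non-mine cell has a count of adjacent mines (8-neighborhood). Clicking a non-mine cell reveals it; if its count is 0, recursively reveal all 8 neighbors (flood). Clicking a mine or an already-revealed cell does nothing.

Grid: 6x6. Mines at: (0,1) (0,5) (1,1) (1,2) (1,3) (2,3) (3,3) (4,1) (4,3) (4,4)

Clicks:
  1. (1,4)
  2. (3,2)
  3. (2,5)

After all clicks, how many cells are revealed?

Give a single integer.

Click 1 (1,4) count=3: revealed 1 new [(1,4)] -> total=1
Click 2 (3,2) count=4: revealed 1 new [(3,2)] -> total=2
Click 3 (2,5) count=0: revealed 5 new [(1,5) (2,4) (2,5) (3,4) (3,5)] -> total=7

Answer: 7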